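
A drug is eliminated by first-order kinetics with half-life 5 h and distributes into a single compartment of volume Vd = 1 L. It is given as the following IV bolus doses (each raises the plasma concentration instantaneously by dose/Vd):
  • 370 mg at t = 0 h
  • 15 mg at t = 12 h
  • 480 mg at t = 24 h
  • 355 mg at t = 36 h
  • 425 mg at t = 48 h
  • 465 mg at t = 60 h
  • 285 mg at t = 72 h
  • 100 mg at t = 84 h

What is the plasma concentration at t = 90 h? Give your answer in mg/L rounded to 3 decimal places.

75.807 mg/L

k = ln 2 / 5 = 0.13863 per h
Dose 1 (370 mg at t=0 h): 370·exp(−0.13863·90) = 0.001 mg/L
Dose 2 (15 mg at t=12 h): 15·exp(−0.13863·78) = 0.000 mg/L
Dose 3 (480 mg at t=24 h): 480·exp(−0.13863·66) = 0.051 mg/L
Dose 4 (355 mg at t=36 h): 355·exp(−0.13863·54) = 0.199 mg/L
Dose 5 (425 mg at t=48 h): 425·exp(−0.13863·42) = 1.258 mg/L
Dose 6 (465 mg at t=60 h): 465·exp(−0.13863·30) = 7.266 mg/L
Dose 7 (285 mg at t=72 h): 285·exp(−0.13863·18) = 23.504 mg/L
Dose 8 (100 mg at t=84 h): 100·exp(−0.13863·6) = 43.528 mg/L
C(90) = 0.001 + 0.000 + 0.051 + 0.199 + 1.258 + 7.266 + 23.504 + 43.528 = 75.807 mg/L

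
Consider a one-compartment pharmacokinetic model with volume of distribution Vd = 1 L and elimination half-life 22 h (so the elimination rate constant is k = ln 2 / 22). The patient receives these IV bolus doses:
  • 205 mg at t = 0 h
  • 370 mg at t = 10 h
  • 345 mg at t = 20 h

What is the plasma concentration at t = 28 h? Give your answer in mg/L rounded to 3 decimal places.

k = ln 2 / 22 = 0.03151 per h
Dose 1 (205 mg at t=0 h): 205·exp(−0.03151·28) = 84.845 mg/L
Dose 2 (370 mg at t=10 h): 370·exp(−0.03151·18) = 209.848 mg/L
Dose 3 (345 mg at t=20 h): 345·exp(−0.03151·8) = 268.135 mg/L
C(28) = 84.845 + 209.848 + 268.135 = 562.828 mg/L

562.828 mg/L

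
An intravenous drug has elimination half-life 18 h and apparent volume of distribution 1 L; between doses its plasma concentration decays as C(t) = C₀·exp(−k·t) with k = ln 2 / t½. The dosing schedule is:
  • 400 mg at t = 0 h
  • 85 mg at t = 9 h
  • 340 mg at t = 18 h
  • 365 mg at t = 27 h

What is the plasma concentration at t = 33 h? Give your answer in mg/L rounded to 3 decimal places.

k = ln 2 / 18 = 0.03851 per h
Dose 1 (400 mg at t=0 h): 400·exp(−0.03851·33) = 112.246 mg/L
Dose 2 (85 mg at t=9 h): 85·exp(−0.03851·24) = 33.732 mg/L
Dose 3 (340 mg at t=18 h): 340·exp(−0.03851·15) = 190.819 mg/L
Dose 4 (365 mg at t=27 h): 365·exp(−0.03851·6) = 289.701 mg/L
C(33) = 112.246 + 33.732 + 190.819 + 289.701 = 626.498 mg/L

626.498 mg/L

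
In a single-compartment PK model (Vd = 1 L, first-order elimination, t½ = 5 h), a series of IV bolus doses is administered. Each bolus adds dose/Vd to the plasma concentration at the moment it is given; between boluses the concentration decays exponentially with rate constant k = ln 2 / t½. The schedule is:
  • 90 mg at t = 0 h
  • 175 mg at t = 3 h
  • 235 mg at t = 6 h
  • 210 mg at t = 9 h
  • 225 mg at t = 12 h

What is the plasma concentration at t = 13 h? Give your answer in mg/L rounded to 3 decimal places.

464.130 mg/L

k = ln 2 / 5 = 0.13863 per h
Dose 1 (90 mg at t=0 h): 90·exp(−0.13863·13) = 14.844 mg/L
Dose 2 (175 mg at t=3 h): 175·exp(−0.13863·10) = 43.750 mg/L
Dose 3 (235 mg at t=6 h): 235·exp(−0.13863·7) = 89.048 mg/L
Dose 4 (210 mg at t=9 h): 210·exp(−0.13863·4) = 120.613 mg/L
Dose 5 (225 mg at t=12 h): 225·exp(−0.13863·1) = 195.874 mg/L
C(13) = 14.844 + 43.750 + 89.048 + 120.613 + 195.874 = 464.130 mg/L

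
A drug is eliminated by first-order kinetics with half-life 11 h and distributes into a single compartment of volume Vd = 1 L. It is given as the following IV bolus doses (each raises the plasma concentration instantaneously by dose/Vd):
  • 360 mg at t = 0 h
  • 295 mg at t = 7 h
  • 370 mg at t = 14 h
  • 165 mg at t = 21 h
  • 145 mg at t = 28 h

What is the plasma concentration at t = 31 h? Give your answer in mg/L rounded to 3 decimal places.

k = ln 2 / 11 = 0.06301 per h
Dose 1 (360 mg at t=0 h): 360·exp(−0.06301·31) = 51.044 mg/L
Dose 2 (295 mg at t=7 h): 295·exp(−0.06301·24) = 65.017 mg/L
Dose 3 (370 mg at t=14 h): 370·exp(−0.06301·17) = 126.757 mg/L
Dose 4 (165 mg at t=21 h): 165·exp(−0.06301·10) = 87.866 mg/L
Dose 5 (145 mg at t=28 h): 145·exp(−0.06301·3) = 120.024 mg/L
C(31) = 51.044 + 65.017 + 126.757 + 87.866 + 120.024 = 450.709 mg/L

450.709 mg/L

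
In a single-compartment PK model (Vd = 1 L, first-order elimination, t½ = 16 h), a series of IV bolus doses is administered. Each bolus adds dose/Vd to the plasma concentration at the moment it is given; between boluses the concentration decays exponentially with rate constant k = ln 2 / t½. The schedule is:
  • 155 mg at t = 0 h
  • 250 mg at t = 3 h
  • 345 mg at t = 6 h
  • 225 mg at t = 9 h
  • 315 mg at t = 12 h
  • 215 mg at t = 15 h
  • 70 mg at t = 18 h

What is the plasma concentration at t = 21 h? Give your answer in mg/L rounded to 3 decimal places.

k = ln 2 / 16 = 0.04332 per h
Dose 1 (155 mg at t=0 h): 155·exp(−0.04332·21) = 62.407 mg/L
Dose 2 (250 mg at t=3 h): 250·exp(−0.04332·18) = 114.626 mg/L
Dose 3 (345 mg at t=6 h): 345·exp(−0.04332·15) = 180.137 mg/L
Dose 4 (225 mg at t=9 h): 225·exp(−0.04332·12) = 133.786 mg/L
Dose 5 (315 mg at t=12 h): 315·exp(−0.04332·9) = 213.295 mg/L
Dose 6 (215 mg at t=15 h): 215·exp(−0.04332·6) = 165.788 mg/L
Dose 7 (70 mg at t=18 h): 70·exp(−0.04332·3) = 61.469 mg/L
C(21) = 62.407 + 114.626 + 180.137 + 133.786 + 213.295 + 165.788 + 61.469 = 931.507 mg/L

931.507 mg/L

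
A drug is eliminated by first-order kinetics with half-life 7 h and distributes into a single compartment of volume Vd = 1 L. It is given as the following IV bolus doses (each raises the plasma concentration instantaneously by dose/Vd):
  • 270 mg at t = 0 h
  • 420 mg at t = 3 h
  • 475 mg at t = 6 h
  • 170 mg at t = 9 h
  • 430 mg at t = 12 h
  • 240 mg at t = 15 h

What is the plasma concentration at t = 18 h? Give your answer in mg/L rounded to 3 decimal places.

770.710 mg/L

k = ln 2 / 7 = 0.09902 per h
Dose 1 (270 mg at t=0 h): 270·exp(−0.09902·18) = 45.424 mg/L
Dose 2 (420 mg at t=3 h): 420·exp(−0.09902·15) = 95.101 mg/L
Dose 3 (475 mg at t=6 h): 475·exp(−0.09902·12) = 144.758 mg/L
Dose 4 (170 mg at t=9 h): 170·exp(−0.09902·9) = 69.729 mg/L
Dose 5 (430 mg at t=12 h): 430·exp(−0.09902·6) = 237.379 mg/L
Dose 6 (240 mg at t=15 h): 240·exp(−0.09902·3) = 178.319 mg/L
C(18) = 45.424 + 95.101 + 144.758 + 69.729 + 237.379 + 178.319 = 770.710 mg/L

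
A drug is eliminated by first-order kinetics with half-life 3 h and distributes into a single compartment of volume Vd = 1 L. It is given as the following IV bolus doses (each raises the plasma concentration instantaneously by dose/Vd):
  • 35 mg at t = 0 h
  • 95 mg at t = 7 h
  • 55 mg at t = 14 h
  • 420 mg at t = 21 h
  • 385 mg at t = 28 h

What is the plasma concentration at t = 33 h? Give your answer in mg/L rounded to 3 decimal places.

k = ln 2 / 3 = 0.23105 per h
Dose 1 (35 mg at t=0 h): 35·exp(−0.23105·33) = 0.017 mg/L
Dose 2 (95 mg at t=7 h): 95·exp(−0.23105·26) = 0.234 mg/L
Dose 3 (55 mg at t=14 h): 55·exp(−0.23105·19) = 0.682 mg/L
Dose 4 (420 mg at t=21 h): 420·exp(−0.23105·12) = 26.250 mg/L
Dose 5 (385 mg at t=28 h): 385·exp(−0.23105·5) = 121.267 mg/L
C(33) = 0.017 + 0.234 + 0.682 + 26.250 + 121.267 = 148.450 mg/L

148.450 mg/L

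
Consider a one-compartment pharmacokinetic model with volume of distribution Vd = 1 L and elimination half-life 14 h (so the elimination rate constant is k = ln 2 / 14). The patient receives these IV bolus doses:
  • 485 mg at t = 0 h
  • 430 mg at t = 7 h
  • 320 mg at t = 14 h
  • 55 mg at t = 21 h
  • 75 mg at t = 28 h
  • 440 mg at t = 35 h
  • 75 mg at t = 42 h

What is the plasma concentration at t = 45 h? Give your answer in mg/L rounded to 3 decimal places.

k = ln 2 / 14 = 0.04951 per h
Dose 1 (485 mg at t=0 h): 485·exp(−0.04951·45) = 52.257 mg/L
Dose 2 (430 mg at t=7 h): 430·exp(−0.04951·38) = 65.522 mg/L
Dose 3 (320 mg at t=14 h): 320·exp(−0.04951·31) = 68.958 mg/L
Dose 4 (55 mg at t=21 h): 55·exp(−0.04951·24) = 16.761 mg/L
Dose 5 (75 mg at t=28 h): 75·exp(−0.04951·17) = 32.324 mg/L
Dose 6 (440 mg at t=35 h): 440·exp(−0.04951·10) = 268.183 mg/L
Dose 7 (75 mg at t=42 h): 75·exp(−0.04951·3) = 64.648 mg/L
C(45) = 52.257 + 65.522 + 68.958 + 16.761 + 32.324 + 268.183 + 64.648 = 568.653 mg/L

568.653 mg/L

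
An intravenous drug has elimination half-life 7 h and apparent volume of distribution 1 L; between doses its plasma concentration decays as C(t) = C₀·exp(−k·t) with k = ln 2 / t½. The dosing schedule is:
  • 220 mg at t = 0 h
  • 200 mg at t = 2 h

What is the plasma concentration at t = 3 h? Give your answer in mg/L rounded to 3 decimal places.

k = ln 2 / 7 = 0.09902 per h
Dose 1 (220 mg at t=0 h): 220·exp(−0.09902·3) = 163.459 mg/L
Dose 2 (200 mg at t=2 h): 200·exp(−0.09902·1) = 181.145 mg/L
C(3) = 163.459 + 181.145 = 344.604 mg/L

344.604 mg/L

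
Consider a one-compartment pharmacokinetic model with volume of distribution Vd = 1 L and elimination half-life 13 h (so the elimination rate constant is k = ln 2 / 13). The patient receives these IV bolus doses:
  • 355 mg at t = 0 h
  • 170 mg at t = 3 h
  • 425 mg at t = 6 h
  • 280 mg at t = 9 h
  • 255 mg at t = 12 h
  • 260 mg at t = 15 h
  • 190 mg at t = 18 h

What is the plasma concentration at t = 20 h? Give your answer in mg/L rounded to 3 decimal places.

1084.495 mg/L

k = ln 2 / 13 = 0.05332 per h
Dose 1 (355 mg at t=0 h): 355·exp(−0.05332·20) = 122.210 mg/L
Dose 2 (170 mg at t=3 h): 170·exp(−0.05332·17) = 68.674 mg/L
Dose 3 (425 mg at t=6 h): 425·exp(−0.05332·14) = 201.466 mg/L
Dose 4 (280 mg at t=9 h): 280·exp(−0.05332·11) = 155.754 mg/L
Dose 5 (255 mg at t=12 h): 255·exp(−0.05332·8) = 166.453 mg/L
Dose 6 (260 mg at t=15 h): 260·exp(−0.05332·5) = 199.156 mg/L
Dose 7 (190 mg at t=18 h): 190·exp(−0.05332·2) = 170.782 mg/L
C(20) = 122.210 + 68.674 + 201.466 + 155.754 + 166.453 + 199.156 + 170.782 = 1084.495 mg/L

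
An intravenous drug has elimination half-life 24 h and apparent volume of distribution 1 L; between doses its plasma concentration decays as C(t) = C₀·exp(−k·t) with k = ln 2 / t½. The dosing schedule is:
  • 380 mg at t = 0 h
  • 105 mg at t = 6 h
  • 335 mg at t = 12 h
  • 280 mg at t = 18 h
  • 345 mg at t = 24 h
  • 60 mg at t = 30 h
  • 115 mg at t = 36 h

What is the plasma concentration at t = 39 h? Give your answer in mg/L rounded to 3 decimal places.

845.379 mg/L

k = ln 2 / 24 = 0.02888 per h
Dose 1 (380 mg at t=0 h): 380·exp(−0.02888·39) = 123.200 mg/L
Dose 2 (105 mg at t=6 h): 105·exp(−0.02888·33) = 40.483 mg/L
Dose 3 (335 mg at t=12 h): 335·exp(−0.02888·27) = 153.598 mg/L
Dose 4 (280 mg at t=18 h): 280·exp(−0.02888·21) = 152.671 mg/L
Dose 5 (345 mg at t=24 h): 345·exp(−0.02888·15) = 223.705 mg/L
Dose 6 (60 mg at t=30 h): 60·exp(−0.02888·9) = 46.266 mg/L
Dose 7 (115 mg at t=36 h): 115·exp(−0.02888·3) = 105.455 mg/L
C(39) = 123.200 + 40.483 + 153.598 + 152.671 + 223.705 + 46.266 + 105.455 = 845.379 mg/L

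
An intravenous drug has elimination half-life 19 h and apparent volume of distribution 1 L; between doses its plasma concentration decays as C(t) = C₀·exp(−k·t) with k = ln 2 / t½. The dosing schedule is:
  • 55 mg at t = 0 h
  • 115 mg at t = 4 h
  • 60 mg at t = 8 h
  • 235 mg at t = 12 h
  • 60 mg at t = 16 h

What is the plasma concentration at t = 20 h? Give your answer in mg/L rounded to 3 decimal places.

k = ln 2 / 19 = 0.03648 per h
Dose 1 (55 mg at t=0 h): 55·exp(−0.03648·20) = 26.515 mg/L
Dose 2 (115 mg at t=4 h): 115·exp(−0.03648·16) = 64.150 mg/L
Dose 3 (60 mg at t=8 h): 60·exp(−0.03648·12) = 38.728 mg/L
Dose 4 (235 mg at t=12 h): 235·exp(−0.03648·8) = 175.517 mg/L
Dose 5 (60 mg at t=16 h): 60·exp(−0.03648·4) = 51.853 mg/L
C(20) = 26.515 + 64.150 + 38.728 + 175.517 + 51.853 = 356.763 mg/L

356.763 mg/L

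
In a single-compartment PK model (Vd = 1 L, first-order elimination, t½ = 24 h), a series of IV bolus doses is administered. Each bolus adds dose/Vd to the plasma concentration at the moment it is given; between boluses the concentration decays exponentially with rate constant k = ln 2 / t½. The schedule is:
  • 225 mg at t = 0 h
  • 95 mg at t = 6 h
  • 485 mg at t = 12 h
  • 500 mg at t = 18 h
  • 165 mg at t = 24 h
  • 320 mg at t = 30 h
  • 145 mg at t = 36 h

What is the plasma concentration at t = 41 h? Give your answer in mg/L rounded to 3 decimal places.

1030.035 mg/L

k = ln 2 / 24 = 0.02888 per h
Dose 1 (225 mg at t=0 h): 225·exp(−0.02888·41) = 68.853 mg/L
Dose 2 (95 mg at t=6 h): 95·exp(−0.02888·35) = 34.572 mg/L
Dose 3 (485 mg at t=12 h): 485·exp(−0.02888·29) = 209.893 mg/L
Dose 4 (500 mg at t=18 h): 500·exp(−0.02888·23) = 257.326 mg/L
Dose 5 (165 mg at t=24 h): 165·exp(−0.02888·17) = 100.984 mg/L
Dose 6 (320 mg at t=30 h): 320·exp(−0.02888·11) = 232.905 mg/L
Dose 7 (145 mg at t=36 h): 145·exp(−0.02888·5) = 125.503 mg/L
C(41) = 68.853 + 34.572 + 209.893 + 257.326 + 100.984 + 232.905 + 125.503 = 1030.035 mg/L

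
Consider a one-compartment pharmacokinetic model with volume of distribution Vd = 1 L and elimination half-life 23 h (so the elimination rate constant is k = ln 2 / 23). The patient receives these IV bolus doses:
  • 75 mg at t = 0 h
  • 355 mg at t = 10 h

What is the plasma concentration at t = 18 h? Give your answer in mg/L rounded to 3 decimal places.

322.546 mg/L

k = ln 2 / 23 = 0.03014 per h
Dose 1 (75 mg at t=0 h): 75·exp(−0.03014·18) = 43.599 mg/L
Dose 2 (355 mg at t=10 h): 355·exp(−0.03014·8) = 278.947 mg/L
C(18) = 43.599 + 278.947 = 322.546 mg/L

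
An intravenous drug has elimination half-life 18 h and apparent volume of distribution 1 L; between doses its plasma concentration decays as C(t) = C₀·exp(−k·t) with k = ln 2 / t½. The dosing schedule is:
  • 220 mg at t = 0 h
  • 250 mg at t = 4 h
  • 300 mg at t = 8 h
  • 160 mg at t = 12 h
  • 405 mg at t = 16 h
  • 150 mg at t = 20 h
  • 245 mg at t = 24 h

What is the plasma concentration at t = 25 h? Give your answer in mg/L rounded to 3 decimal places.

k = ln 2 / 18 = 0.03851 per h
Dose 1 (220 mg at t=0 h): 220·exp(−0.03851·25) = 84.009 mg/L
Dose 2 (250 mg at t=4 h): 250·exp(−0.03851·21) = 111.362 mg/L
Dose 3 (300 mg at t=8 h): 300·exp(−0.03851·17) = 155.889 mg/L
Dose 4 (160 mg at t=12 h): 160·exp(−0.03851·13) = 96.986 mg/L
Dose 5 (405 mg at t=16 h): 405·exp(−0.03851·9) = 286.378 mg/L
Dose 6 (150 mg at t=20 h): 150·exp(−0.03851·5) = 123.729 mg/L
Dose 7 (245 mg at t=24 h): 245·exp(−0.03851·1) = 235.745 mg/L
C(25) = 84.009 + 111.362 + 155.889 + 96.986 + 286.378 + 123.729 + 235.745 = 1094.098 mg/L

1094.098 mg/L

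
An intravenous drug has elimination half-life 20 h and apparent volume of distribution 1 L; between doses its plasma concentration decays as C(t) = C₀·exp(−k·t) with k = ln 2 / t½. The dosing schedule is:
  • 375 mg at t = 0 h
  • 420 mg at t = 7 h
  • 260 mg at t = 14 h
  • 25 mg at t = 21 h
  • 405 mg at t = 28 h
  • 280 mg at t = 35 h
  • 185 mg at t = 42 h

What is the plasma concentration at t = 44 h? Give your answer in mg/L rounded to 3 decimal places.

k = ln 2 / 20 = 0.03466 per h
Dose 1 (375 mg at t=0 h): 375·exp(−0.03466·44) = 81.614 mg/L
Dose 2 (420 mg at t=7 h): 420·exp(−0.03466·37) = 116.505 mg/L
Dose 3 (260 mg at t=14 h): 260·exp(−0.03466·30) = 91.924 mg/L
Dose 4 (25 mg at t=21 h): 25·exp(−0.03466·23) = 11.266 mg/L
Dose 5 (405 mg at t=28 h): 405·exp(−0.03466·16) = 232.611 mg/L
Dose 6 (280 mg at t=35 h): 280·exp(−0.03466·9) = 204.972 mg/L
Dose 7 (185 mg at t=42 h): 185·exp(−0.03466·2) = 172.611 mg/L
C(44) = 81.614 + 116.505 + 91.924 + 11.266 + 232.611 + 204.972 + 172.611 = 911.503 mg/L

911.503 mg/L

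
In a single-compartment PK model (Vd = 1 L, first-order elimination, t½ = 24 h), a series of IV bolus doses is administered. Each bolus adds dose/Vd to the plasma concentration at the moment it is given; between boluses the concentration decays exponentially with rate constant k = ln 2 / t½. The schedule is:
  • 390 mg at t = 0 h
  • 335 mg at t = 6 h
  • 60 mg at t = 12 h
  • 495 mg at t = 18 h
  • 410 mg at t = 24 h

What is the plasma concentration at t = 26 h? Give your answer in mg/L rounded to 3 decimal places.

k = ln 2 / 24 = 0.02888 per h
Dose 1 (390 mg at t=0 h): 390·exp(−0.02888·26) = 184.055 mg/L
Dose 2 (335 mg at t=6 h): 335·exp(−0.02888·20) = 188.012 mg/L
Dose 3 (60 mg at t=12 h): 60·exp(−0.02888·14) = 40.045 mg/L
Dose 4 (495 mg at t=18 h): 495·exp(−0.02888·8) = 392.882 mg/L
Dose 5 (410 mg at t=24 h): 410·exp(−0.02888·2) = 386.988 mg/L
C(26) = 184.055 + 188.012 + 40.045 + 392.882 + 386.988 = 1191.983 mg/L

1191.983 mg/L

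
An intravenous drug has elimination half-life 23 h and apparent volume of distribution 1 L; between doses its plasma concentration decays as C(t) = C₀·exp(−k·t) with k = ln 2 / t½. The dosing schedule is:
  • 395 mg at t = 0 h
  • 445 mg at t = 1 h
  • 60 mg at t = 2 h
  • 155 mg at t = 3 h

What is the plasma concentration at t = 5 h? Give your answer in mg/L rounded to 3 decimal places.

934.958 mg/L

k = ln 2 / 23 = 0.03014 per h
Dose 1 (395 mg at t=0 h): 395·exp(−0.03014·5) = 339.747 mg/L
Dose 2 (445 mg at t=1 h): 445·exp(−0.03014·4) = 394.464 mg/L
Dose 3 (60 mg at t=2 h): 60·exp(−0.03014·3) = 54.813 mg/L
Dose 4 (155 mg at t=3 h): 155·exp(−0.03014·2) = 145.934 mg/L
C(5) = 339.747 + 394.464 + 54.813 + 145.934 = 934.958 mg/L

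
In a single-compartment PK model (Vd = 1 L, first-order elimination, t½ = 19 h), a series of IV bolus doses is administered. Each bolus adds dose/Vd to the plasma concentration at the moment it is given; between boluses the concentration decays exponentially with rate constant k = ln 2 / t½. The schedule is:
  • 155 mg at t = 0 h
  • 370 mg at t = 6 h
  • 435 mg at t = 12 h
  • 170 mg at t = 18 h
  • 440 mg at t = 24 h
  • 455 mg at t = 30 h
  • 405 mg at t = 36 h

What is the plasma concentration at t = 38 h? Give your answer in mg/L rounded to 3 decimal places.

k = ln 2 / 19 = 0.03648 per h
Dose 1 (155 mg at t=0 h): 155·exp(−0.03648·38) = 38.750 mg/L
Dose 2 (370 mg at t=6 h): 370·exp(−0.03648·32) = 115.134 mg/L
Dose 3 (435 mg at t=12 h): 435·exp(−0.03648·26) = 168.482 mg/L
Dose 4 (170 mg at t=18 h): 170·exp(−0.03648·20) = 81.955 mg/L
Dose 5 (440 mg at t=24 h): 440·exp(−0.03648·14) = 264.023 mg/L
Dose 6 (455 mg at t=30 h): 455·exp(−0.03648·8) = 339.830 mg/L
Dose 7 (405 mg at t=36 h): 405·exp(−0.03648·2) = 376.502 mg/L
C(38) = 38.750 + 115.134 + 168.482 + 81.955 + 264.023 + 339.830 + 376.502 = 1384.676 mg/L

1384.676 mg/L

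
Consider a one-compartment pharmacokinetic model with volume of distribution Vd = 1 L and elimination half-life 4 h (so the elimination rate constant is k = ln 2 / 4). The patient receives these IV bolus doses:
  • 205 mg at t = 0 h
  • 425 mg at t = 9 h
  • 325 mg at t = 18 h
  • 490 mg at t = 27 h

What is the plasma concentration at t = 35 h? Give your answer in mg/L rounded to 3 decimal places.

144.752 mg/L

k = ln 2 / 4 = 0.17329 per h
Dose 1 (205 mg at t=0 h): 205·exp(−0.17329·35) = 0.476 mg/L
Dose 2 (425 mg at t=9 h): 425·exp(−0.17329·26) = 4.696 mg/L
Dose 3 (325 mg at t=18 h): 325·exp(−0.17329·17) = 17.081 mg/L
Dose 4 (490 mg at t=27 h): 490·exp(−0.17329·8) = 122.500 mg/L
C(35) = 0.476 + 4.696 + 17.081 + 122.500 = 144.752 mg/L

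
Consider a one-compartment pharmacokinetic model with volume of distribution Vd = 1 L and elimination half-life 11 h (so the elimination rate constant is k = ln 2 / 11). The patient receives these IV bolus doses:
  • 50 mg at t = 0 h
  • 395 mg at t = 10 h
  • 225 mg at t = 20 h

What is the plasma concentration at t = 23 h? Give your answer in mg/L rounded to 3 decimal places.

372.095 mg/L

k = ln 2 / 11 = 0.06301 per h
Dose 1 (50 mg at t=0 h): 50·exp(−0.06301·23) = 11.737 mg/L
Dose 2 (395 mg at t=10 h): 395·exp(−0.06301·13) = 174.114 mg/L
Dose 3 (225 mg at t=20 h): 225·exp(−0.06301·3) = 186.244 mg/L
C(23) = 11.737 + 174.114 + 186.244 = 372.095 mg/L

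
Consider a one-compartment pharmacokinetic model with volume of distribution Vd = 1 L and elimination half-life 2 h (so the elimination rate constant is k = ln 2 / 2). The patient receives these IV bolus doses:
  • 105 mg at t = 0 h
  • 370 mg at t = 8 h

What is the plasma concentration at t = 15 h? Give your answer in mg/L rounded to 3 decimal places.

33.284 mg/L

k = ln 2 / 2 = 0.34657 per h
Dose 1 (105 mg at t=0 h): 105·exp(−0.34657·15) = 0.580 mg/L
Dose 2 (370 mg at t=8 h): 370·exp(−0.34657·7) = 32.704 mg/L
C(15) = 0.580 + 32.704 = 33.284 mg/L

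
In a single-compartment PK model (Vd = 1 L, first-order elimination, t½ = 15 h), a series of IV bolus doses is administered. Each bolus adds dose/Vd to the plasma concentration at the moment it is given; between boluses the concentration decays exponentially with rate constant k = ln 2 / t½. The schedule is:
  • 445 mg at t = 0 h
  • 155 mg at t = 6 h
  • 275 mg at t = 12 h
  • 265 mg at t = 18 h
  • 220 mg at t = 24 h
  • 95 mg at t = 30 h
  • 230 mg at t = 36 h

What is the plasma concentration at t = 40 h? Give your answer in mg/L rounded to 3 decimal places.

629.645 mg/L

k = ln 2 / 15 = 0.04621 per h
Dose 1 (445 mg at t=0 h): 445·exp(−0.04621·40) = 70.083 mg/L
Dose 2 (155 mg at t=6 h): 155·exp(−0.04621·34) = 32.210 mg/L
Dose 3 (275 mg at t=12 h): 275·exp(−0.04621·28) = 75.407 mg/L
Dose 4 (265 mg at t=18 h): 265·exp(−0.04621·22) = 95.882 mg/L
Dose 5 (220 mg at t=24 h): 220·exp(−0.04621·16) = 105.033 mg/L
Dose 6 (95 mg at t=30 h): 95·exp(−0.04621·10) = 59.846 mg/L
Dose 7 (230 mg at t=36 h): 230·exp(−0.04621·4) = 191.185 mg/L
C(40) = 70.083 + 32.210 + 75.407 + 95.882 + 105.033 + 59.846 + 191.185 = 629.645 mg/L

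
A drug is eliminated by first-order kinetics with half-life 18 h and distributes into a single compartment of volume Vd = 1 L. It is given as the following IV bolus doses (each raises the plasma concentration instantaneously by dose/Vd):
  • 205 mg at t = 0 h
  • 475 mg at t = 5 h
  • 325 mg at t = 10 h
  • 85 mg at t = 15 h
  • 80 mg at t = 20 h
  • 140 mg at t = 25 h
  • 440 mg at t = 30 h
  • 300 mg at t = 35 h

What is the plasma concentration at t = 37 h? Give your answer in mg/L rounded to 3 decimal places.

1082.740 mg/L

k = ln 2 / 18 = 0.03851 per h
Dose 1 (205 mg at t=0 h): 205·exp(−0.03851·37) = 49.314 mg/L
Dose 2 (475 mg at t=5 h): 475·exp(−0.03851·32) = 138.525 mg/L
Dose 3 (325 mg at t=10 h): 325·exp(−0.03851·27) = 114.905 mg/L
Dose 4 (85 mg at t=15 h): 85·exp(−0.03851·22) = 36.433 mg/L
Dose 5 (80 mg at t=20 h): 80·exp(−0.03851·17) = 41.570 mg/L
Dose 6 (140 mg at t=25 h): 140·exp(−0.03851·12) = 88.194 mg/L
Dose 7 (440 mg at t=30 h): 440·exp(−0.03851·7) = 336.036 mg/L
Dose 8 (300 mg at t=35 h): 300·exp(−0.03851·2) = 277.762 mg/L
C(37) = 49.314 + 138.525 + 114.905 + 36.433 + 41.570 + 88.194 + 336.036 + 277.762 = 1082.740 mg/L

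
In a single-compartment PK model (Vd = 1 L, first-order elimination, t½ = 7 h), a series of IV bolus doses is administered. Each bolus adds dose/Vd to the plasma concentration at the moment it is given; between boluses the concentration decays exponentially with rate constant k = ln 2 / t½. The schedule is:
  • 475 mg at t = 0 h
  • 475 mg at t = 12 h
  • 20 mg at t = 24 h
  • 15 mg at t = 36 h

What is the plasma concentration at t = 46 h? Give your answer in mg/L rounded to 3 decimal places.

29.220 mg/L

k = ln 2 / 7 = 0.09902 per h
Dose 1 (475 mg at t=0 h): 475·exp(−0.09902·46) = 4.995 mg/L
Dose 2 (475 mg at t=12 h): 475·exp(−0.09902·34) = 16.389 mg/L
Dose 3 (20 mg at t=24 h): 20·exp(−0.09902·22) = 2.264 mg/L
Dose 4 (15 mg at t=36 h): 15·exp(−0.09902·10) = 5.572 mg/L
C(46) = 4.995 + 16.389 + 2.264 + 5.572 = 29.220 mg/L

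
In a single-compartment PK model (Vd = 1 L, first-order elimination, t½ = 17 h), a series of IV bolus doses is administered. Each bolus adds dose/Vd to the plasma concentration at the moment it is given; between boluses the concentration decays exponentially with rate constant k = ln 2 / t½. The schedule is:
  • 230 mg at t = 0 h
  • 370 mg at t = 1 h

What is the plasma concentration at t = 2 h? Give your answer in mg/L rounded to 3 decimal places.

k = ln 2 / 17 = 0.04077 per h
Dose 1 (230 mg at t=0 h): 230·exp(−0.04077·2) = 211.989 mg/L
Dose 2 (370 mg at t=1 h): 370·exp(−0.04077·1) = 355.217 mg/L
C(2) = 211.989 + 355.217 = 567.206 mg/L

567.206 mg/L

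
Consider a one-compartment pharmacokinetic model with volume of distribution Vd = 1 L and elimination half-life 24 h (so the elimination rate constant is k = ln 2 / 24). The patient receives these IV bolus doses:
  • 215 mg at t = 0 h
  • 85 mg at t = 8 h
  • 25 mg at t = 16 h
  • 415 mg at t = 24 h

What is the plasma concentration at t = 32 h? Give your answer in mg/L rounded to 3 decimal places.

472.958 mg/L

k = ln 2 / 24 = 0.02888 per h
Dose 1 (215 mg at t=0 h): 215·exp(−0.02888·32) = 85.323 mg/L
Dose 2 (85 mg at t=8 h): 85·exp(−0.02888·24) = 42.500 mg/L
Dose 3 (25 mg at t=16 h): 25·exp(−0.02888·16) = 15.749 mg/L
Dose 4 (415 mg at t=24 h): 415·exp(−0.02888·8) = 329.386 mg/L
C(32) = 85.323 + 42.500 + 15.749 + 329.386 = 472.958 mg/L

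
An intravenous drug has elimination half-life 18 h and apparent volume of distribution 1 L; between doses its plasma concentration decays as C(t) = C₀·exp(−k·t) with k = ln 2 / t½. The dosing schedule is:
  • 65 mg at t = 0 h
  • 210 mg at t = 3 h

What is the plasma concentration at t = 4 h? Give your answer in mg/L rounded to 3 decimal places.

257.788 mg/L

k = ln 2 / 18 = 0.03851 per h
Dose 1 (65 mg at t=0 h): 65·exp(−0.03851·4) = 55.721 mg/L
Dose 2 (210 mg at t=3 h): 210·exp(−0.03851·1) = 202.067 mg/L
C(4) = 55.721 + 202.067 = 257.788 mg/L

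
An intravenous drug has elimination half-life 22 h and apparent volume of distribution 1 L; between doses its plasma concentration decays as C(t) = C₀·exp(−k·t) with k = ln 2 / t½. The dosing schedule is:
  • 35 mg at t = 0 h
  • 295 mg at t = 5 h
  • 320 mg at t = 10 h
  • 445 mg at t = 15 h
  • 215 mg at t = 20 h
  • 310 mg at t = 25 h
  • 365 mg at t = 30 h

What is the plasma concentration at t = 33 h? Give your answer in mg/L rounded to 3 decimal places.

k = ln 2 / 22 = 0.03151 per h
Dose 1 (35 mg at t=0 h): 35·exp(−0.03151·33) = 12.374 mg/L
Dose 2 (295 mg at t=5 h): 295·exp(−0.03151·28) = 122.094 mg/L
Dose 3 (320 mg at t=10 h): 320·exp(−0.03151·23) = 155.038 mg/L
Dose 4 (445 mg at t=15 h): 445·exp(−0.03151·18) = 252.385 mg/L
Dose 5 (215 mg at t=20 h): 215·exp(−0.03151·13) = 142.744 mg/L
Dose 6 (310 mg at t=25 h): 310·exp(−0.03151·8) = 240.933 mg/L
Dose 7 (365 mg at t=30 h): 365·exp(−0.03151·3) = 332.080 mg/L
C(33) = 12.374 + 122.094 + 155.038 + 252.385 + 142.744 + 240.933 + 332.080 = 1257.647 mg/L

1257.647 mg/L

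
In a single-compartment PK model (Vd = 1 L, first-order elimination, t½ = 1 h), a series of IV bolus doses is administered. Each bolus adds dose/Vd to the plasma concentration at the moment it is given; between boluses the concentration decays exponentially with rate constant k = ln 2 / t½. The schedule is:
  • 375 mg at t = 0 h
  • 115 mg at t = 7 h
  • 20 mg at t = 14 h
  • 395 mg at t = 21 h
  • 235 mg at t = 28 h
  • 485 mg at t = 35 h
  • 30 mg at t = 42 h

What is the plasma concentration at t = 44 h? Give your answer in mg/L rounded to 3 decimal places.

k = ln 2 / 1 = 0.69315 per h
Dose 1 (375 mg at t=0 h): 375·exp(−0.69315·44) = 0.000 mg/L
Dose 2 (115 mg at t=7 h): 115·exp(−0.69315·37) = 0.000 mg/L
Dose 3 (20 mg at t=14 h): 20·exp(−0.69315·30) = 0.000 mg/L
Dose 4 (395 mg at t=21 h): 395·exp(−0.69315·23) = 0.000 mg/L
Dose 5 (235 mg at t=28 h): 235·exp(−0.69315·16) = 0.004 mg/L
Dose 6 (485 mg at t=35 h): 485·exp(−0.69315·9) = 0.947 mg/L
Dose 7 (30 mg at t=42 h): 30·exp(−0.69315·2) = 7.500 mg/L
C(44) = 0.000 + 0.000 + 0.000 + 0.000 + 0.004 + 0.947 + 7.500 = 8.451 mg/L

8.451 mg/L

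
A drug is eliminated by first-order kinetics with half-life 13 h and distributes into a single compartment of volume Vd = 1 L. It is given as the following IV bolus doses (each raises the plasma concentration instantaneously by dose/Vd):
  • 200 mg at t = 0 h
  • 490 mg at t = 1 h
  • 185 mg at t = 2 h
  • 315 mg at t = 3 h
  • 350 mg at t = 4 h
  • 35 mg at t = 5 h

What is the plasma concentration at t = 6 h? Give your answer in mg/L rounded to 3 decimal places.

k = ln 2 / 13 = 0.05332 per h
Dose 1 (200 mg at t=0 h): 200·exp(−0.05332·6) = 145.242 mg/L
Dose 2 (490 mg at t=1 h): 490·exp(−0.05332·5) = 375.332 mg/L
Dose 3 (185 mg at t=2 h): 185·exp(−0.05332·4) = 149.468 mg/L
Dose 4 (315 mg at t=3 h): 315·exp(−0.05332·3) = 268.437 mg/L
Dose 5 (350 mg at t=4 h): 350·exp(−0.05332·2) = 314.598 mg/L
Dose 6 (35 mg at t=5 h): 35·exp(−0.05332·1) = 33.183 mg/L
C(6) = 145.242 + 375.332 + 149.468 + 268.437 + 314.598 + 33.183 = 1286.259 mg/L

1286.259 mg/L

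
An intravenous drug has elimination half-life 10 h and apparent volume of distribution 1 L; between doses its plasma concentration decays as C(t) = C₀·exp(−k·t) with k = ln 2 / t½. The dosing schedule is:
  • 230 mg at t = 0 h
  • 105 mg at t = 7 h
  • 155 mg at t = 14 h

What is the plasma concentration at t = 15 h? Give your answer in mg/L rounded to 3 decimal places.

k = ln 2 / 10 = 0.06931 per h
Dose 1 (230 mg at t=0 h): 230·exp(−0.06931·15) = 81.317 mg/L
Dose 2 (105 mg at t=7 h): 105·exp(−0.06931·8) = 60.307 mg/L
Dose 3 (155 mg at t=14 h): 155·exp(−0.06931·1) = 144.620 mg/L
C(15) = 81.317 + 60.307 + 144.620 = 286.244 mg/L

286.244 mg/L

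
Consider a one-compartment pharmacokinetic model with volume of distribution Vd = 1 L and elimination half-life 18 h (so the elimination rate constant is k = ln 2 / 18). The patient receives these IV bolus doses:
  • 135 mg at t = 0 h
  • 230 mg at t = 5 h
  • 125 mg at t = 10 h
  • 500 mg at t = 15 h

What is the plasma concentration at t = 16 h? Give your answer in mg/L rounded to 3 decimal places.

k = ln 2 / 18 = 0.03851 per h
Dose 1 (135 mg at t=0 h): 135·exp(−0.03851·16) = 72.904 mg/L
Dose 2 (230 mg at t=5 h): 230·exp(−0.03851·11) = 150.579 mg/L
Dose 3 (125 mg at t=10 h): 125·exp(−0.03851·6) = 99.213 mg/L
Dose 4 (500 mg at t=15 h): 500·exp(−0.03851·1) = 481.112 mg/L
C(16) = 72.904 + 150.579 + 99.213 + 481.112 = 803.808 mg/L

803.808 mg/L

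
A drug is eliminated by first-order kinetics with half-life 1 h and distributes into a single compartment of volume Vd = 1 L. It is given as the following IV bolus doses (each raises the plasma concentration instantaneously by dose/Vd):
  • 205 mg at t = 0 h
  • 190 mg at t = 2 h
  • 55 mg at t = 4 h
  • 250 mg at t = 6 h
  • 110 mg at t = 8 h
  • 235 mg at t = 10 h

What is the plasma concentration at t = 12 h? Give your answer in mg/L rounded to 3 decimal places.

k = ln 2 / 1 = 0.69315 per h
Dose 1 (205 mg at t=0 h): 205·exp(−0.69315·12) = 0.050 mg/L
Dose 2 (190 mg at t=2 h): 190·exp(−0.69315·10) = 0.186 mg/L
Dose 3 (55 mg at t=4 h): 55·exp(−0.69315·8) = 0.215 mg/L
Dose 4 (250 mg at t=6 h): 250·exp(−0.69315·6) = 3.906 mg/L
Dose 5 (110 mg at t=8 h): 110·exp(−0.69315·4) = 6.875 mg/L
Dose 6 (235 mg at t=10 h): 235·exp(−0.69315·2) = 58.750 mg/L
C(12) = 0.050 + 0.186 + 0.215 + 3.906 + 6.875 + 58.750 = 69.982 mg/L

69.982 mg/L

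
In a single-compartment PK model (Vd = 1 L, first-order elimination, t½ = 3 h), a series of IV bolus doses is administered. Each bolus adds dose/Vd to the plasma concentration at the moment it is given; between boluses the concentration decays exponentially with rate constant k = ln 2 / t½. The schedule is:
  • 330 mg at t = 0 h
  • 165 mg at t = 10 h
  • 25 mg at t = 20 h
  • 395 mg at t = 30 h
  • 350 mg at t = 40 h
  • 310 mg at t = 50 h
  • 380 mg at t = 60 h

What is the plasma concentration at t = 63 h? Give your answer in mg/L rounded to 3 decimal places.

k = ln 2 / 3 = 0.23105 per h
Dose 1 (330 mg at t=0 h): 330·exp(−0.23105·63) = 0.000 mg/L
Dose 2 (165 mg at t=10 h): 165·exp(−0.23105·53) = 0.001 mg/L
Dose 3 (25 mg at t=20 h): 25·exp(−0.23105·43) = 0.001 mg/L
Dose 4 (395 mg at t=30 h): 395·exp(−0.23105·33) = 0.193 mg/L
Dose 5 (350 mg at t=40 h): 350·exp(−0.23105·23) = 1.723 mg/L
Dose 6 (310 mg at t=50 h): 310·exp(−0.23105·13) = 15.378 mg/L
Dose 7 (380 mg at t=60 h): 380·exp(−0.23105·3) = 190.000 mg/L
C(63) = 0.000 + 0.001 + 0.001 + 0.193 + 1.723 + 15.378 + 190.000 = 207.296 mg/L

207.296 mg/L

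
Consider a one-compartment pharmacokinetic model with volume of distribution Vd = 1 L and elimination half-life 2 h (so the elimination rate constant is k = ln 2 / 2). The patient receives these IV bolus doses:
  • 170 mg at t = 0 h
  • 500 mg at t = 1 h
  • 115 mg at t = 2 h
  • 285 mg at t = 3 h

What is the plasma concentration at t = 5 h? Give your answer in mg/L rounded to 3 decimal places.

k = ln 2 / 2 = 0.34657 per h
Dose 1 (170 mg at t=0 h): 170·exp(−0.34657·5) = 30.052 mg/L
Dose 2 (500 mg at t=1 h): 500·exp(−0.34657·4) = 125.000 mg/L
Dose 3 (115 mg at t=2 h): 115·exp(−0.34657·3) = 40.659 mg/L
Dose 4 (285 mg at t=3 h): 285·exp(−0.34657·2) = 142.500 mg/L
C(5) = 30.052 + 125.000 + 40.659 + 142.500 = 338.211 mg/L

338.211 mg/L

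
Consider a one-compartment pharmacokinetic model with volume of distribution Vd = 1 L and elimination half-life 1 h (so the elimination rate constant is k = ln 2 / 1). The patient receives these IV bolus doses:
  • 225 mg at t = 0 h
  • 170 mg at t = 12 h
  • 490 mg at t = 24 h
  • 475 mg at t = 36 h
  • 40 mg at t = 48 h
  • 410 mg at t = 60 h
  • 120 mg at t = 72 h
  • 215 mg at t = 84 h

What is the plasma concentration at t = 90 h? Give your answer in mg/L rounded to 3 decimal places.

k = ln 2 / 1 = 0.69315 per h
Dose 1 (225 mg at t=0 h): 225·exp(−0.69315·90) = 0.000 mg/L
Dose 2 (170 mg at t=12 h): 170·exp(−0.69315·78) = 0.000 mg/L
Dose 3 (490 mg at t=24 h): 490·exp(−0.69315·66) = 0.000 mg/L
Dose 4 (475 mg at t=36 h): 475·exp(−0.69315·54) = 0.000 mg/L
Dose 5 (40 mg at t=48 h): 40·exp(−0.69315·42) = 0.000 mg/L
Dose 6 (410 mg at t=60 h): 410·exp(−0.69315·30) = 0.000 mg/L
Dose 7 (120 mg at t=72 h): 120·exp(−0.69315·18) = 0.000 mg/L
Dose 8 (215 mg at t=84 h): 215·exp(−0.69315·6) = 3.359 mg/L
C(90) = 0.000 + 0.000 + 0.000 + 0.000 + 0.000 + 0.000 + 0.000 + 3.359 = 3.360 mg/L

3.360 mg/L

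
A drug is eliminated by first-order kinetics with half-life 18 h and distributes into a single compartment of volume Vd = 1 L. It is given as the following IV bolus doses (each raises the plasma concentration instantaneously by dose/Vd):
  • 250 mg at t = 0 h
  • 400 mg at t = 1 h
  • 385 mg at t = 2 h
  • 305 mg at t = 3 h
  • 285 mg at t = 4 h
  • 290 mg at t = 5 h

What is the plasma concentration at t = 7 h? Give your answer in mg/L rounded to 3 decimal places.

k = ln 2 / 18 = 0.03851 per h
Dose 1 (250 mg at t=0 h): 250·exp(−0.03851·7) = 190.929 mg/L
Dose 2 (400 mg at t=1 h): 400·exp(−0.03851·6) = 317.480 mg/L
Dose 3 (385 mg at t=2 h): 385·exp(−0.03851·5) = 317.571 mg/L
Dose 4 (305 mg at t=3 h): 305·exp(−0.03851·4) = 261.459 mg/L
Dose 5 (285 mg at t=4 h): 285·exp(−0.03851·3) = 253.906 mg/L
Dose 6 (290 mg at t=5 h): 290·exp(−0.03851·2) = 268.504 mg/L
C(7) = 190.929 + 317.480 + 317.571 + 261.459 + 253.906 + 268.504 = 1609.850 mg/L

1609.850 mg/L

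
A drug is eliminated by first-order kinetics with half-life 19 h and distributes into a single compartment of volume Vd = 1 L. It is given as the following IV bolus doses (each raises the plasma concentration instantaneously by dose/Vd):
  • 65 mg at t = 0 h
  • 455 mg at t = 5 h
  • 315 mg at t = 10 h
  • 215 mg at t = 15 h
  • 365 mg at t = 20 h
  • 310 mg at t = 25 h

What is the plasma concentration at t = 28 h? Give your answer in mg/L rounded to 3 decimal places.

k = ln 2 / 19 = 0.03648 per h
Dose 1 (65 mg at t=0 h): 65·exp(−0.03648·28) = 23.404 mg/L
Dose 2 (455 mg at t=5 h): 455·exp(−0.03648·23) = 196.610 mg/L
Dose 3 (315 mg at t=10 h): 315·exp(−0.03648·18) = 163.352 mg/L
Dose 4 (215 mg at t=15 h): 215·exp(−0.03648·13) = 133.804 mg/L
Dose 5 (365 mg at t=20 h): 365·exp(−0.03648·8) = 272.611 mg/L
Dose 6 (310 mg at t=25 h): 310·exp(−0.03648·3) = 277.863 mg/L
C(28) = 23.404 + 196.610 + 163.352 + 133.804 + 272.611 + 277.863 = 1067.645 mg/L

1067.645 mg/L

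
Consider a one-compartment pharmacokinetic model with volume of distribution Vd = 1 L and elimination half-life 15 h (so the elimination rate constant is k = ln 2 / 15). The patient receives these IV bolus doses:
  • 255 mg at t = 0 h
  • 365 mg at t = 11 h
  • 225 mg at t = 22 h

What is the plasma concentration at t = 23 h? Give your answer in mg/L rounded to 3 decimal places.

k = ln 2 / 15 = 0.04621 per h
Dose 1 (255 mg at t=0 h): 255·exp(−0.04621·23) = 88.097 mg/L
Dose 2 (365 mg at t=11 h): 365·exp(−0.04621·12) = 209.637 mg/L
Dose 3 (225 mg at t=22 h): 225·exp(−0.04621·1) = 214.839 mg/L
C(23) = 88.097 + 209.637 + 214.839 = 512.574 mg/L

512.574 mg/L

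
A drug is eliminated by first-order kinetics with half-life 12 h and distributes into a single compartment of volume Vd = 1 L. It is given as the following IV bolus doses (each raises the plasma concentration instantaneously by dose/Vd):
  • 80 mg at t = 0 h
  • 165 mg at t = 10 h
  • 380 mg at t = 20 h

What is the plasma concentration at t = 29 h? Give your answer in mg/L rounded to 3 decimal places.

k = ln 2 / 12 = 0.05776 per h
Dose 1 (80 mg at t=0 h): 80·exp(−0.05776·29) = 14.983 mg/L
Dose 2 (165 mg at t=10 h): 165·exp(−0.05776·19) = 55.062 mg/L
Dose 3 (380 mg at t=20 h): 380·exp(−0.05776·9) = 225.949 mg/L
C(29) = 14.983 + 55.062 + 225.949 = 295.995 mg/L

295.995 mg/L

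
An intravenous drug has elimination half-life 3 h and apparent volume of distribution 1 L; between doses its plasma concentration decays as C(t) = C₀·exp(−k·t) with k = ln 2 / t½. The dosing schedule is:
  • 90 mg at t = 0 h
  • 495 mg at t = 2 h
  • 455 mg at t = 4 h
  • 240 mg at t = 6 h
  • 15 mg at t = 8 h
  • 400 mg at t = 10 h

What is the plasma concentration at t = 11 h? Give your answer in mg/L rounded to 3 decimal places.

k = ln 2 / 3 = 0.23105 per h
Dose 1 (90 mg at t=0 h): 90·exp(−0.23105·11) = 7.087 mg/L
Dose 2 (495 mg at t=2 h): 495·exp(−0.23105·9) = 61.875 mg/L
Dose 3 (455 mg at t=4 h): 455·exp(−0.23105·7) = 90.283 mg/L
Dose 4 (240 mg at t=6 h): 240·exp(−0.23105·5) = 75.595 mg/L
Dose 5 (15 mg at t=8 h): 15·exp(−0.23105·3) = 7.500 mg/L
Dose 6 (400 mg at t=10 h): 400·exp(−0.23105·1) = 317.480 mg/L
C(11) = 7.087 + 61.875 + 90.283 + 75.595 + 7.500 + 317.480 = 559.821 mg/L

559.821 mg/L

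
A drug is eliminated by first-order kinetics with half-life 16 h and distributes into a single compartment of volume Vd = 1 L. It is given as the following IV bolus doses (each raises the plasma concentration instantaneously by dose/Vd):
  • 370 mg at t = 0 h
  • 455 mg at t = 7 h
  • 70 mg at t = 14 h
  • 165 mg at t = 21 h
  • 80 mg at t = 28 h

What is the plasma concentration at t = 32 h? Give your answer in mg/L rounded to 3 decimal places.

k = ln 2 / 16 = 0.04332 per h
Dose 1 (370 mg at t=0 h): 370·exp(−0.04332·32) = 92.500 mg/L
Dose 2 (455 mg at t=7 h): 455·exp(−0.04332·25) = 154.047 mg/L
Dose 3 (70 mg at t=14 h): 70·exp(−0.04332·18) = 32.095 mg/L
Dose 4 (165 mg at t=21 h): 165·exp(−0.04332·11) = 102.453 mg/L
Dose 5 (80 mg at t=28 h): 80·exp(−0.04332·4) = 67.272 mg/L
C(32) = 92.500 + 154.047 + 32.095 + 102.453 + 67.272 = 448.367 mg/L

448.367 mg/L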